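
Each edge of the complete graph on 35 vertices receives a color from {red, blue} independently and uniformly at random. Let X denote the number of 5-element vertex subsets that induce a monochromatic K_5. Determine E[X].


Let X = Σ_S X_S over the C(35, 5) = 324632 subsets S of size 5, where X_S = 1 if the K_5 on S is monochromatic.
For a fixed S, the K_5 on S has C(5, 2) = 10 edges. P[all 10 edges red] = (1/2)^10, and likewise for blue, so P[monochromatic] = 2·(1/2)^10 = 2^{1 − 10} = 1/512.
By linearity: E[X] = C(35, 5) · 2^{1 − 10} = 324632 · 1/512 = 40579/64.
Numerically: E[X] ≈ 634.04688.

E[X] = C(35,5)·2^(1−C(5,2)) = 40579/64 ≈ 634.04688.


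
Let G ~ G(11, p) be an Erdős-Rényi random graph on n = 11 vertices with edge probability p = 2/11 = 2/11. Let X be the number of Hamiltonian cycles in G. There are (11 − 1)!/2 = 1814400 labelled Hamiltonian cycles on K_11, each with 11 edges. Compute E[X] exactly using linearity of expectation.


K_11 has (11 − 1)!/2 = 1814400 labelled Hamiltonian cycles.
For each such Hamiltonian cycle H, let X_H = 1 if all 11 edges of H are present in G. Then P[X_H = 1] = p^{11} = (2/11)^{11} = 2048/285311670611.
By linearity of expectation: E[X] = Σ_H E[X_H] = 1814400 · p^{11} = 1814400 · 2048/285311670611 = 3715891200/285311670611.
Numerically: E[X] ≈ 0.013024.

E[X] = 1814400 · (2/11)^{11} = 3715891200/285311670611 ≈ 0.013024.


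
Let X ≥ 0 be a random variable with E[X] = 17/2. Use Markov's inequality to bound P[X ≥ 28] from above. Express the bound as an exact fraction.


μ = E[X] = 17/2, a = 28.
Markov: P[X ≥ 28] ≤ μ/a = (17/2)/28 = 17/56.
Numerically: ≈ 0.3036.
(Since a = 28 > μ = 8.5000, the bound 17/56 is < 1 and informative.)

P[X ≥ 28] ≤ 17/56 ≈ 0.3036.


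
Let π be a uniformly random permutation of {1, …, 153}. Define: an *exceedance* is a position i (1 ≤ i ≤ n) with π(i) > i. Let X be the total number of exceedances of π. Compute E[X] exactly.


Write X = Σ_{i=1}^{153} X_i, where X_i = 1_{π(i) > i}.
For each fixed i, π(i) is uniform over {1, …, 153} (marginal of a uniform permutation), so P[π(i) > i] = (n − i)/n. Summing: Σ_{i=1}^{153} (n − i)/n = (0 + 1 + … + 152)/153 = 153(153 − 1)/(2·153) = (153 − 1)/2.
Hence E[X] = Σ_{i=1}^{153} (153 − i)/153 = 76 ≈ 76.00000.

E[X] = 76 = 76.00000.


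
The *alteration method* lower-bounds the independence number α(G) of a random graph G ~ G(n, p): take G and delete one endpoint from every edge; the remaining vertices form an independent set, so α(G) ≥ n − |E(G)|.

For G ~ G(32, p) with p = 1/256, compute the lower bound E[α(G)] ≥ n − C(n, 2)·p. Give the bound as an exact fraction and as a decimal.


E[|E(G)|] = C(32, 2)·p = 496 · (1/256) = 31/16.
E[α(G)] ≥ n − E[|E(G)|] = 32 − 31/16 = 481/16.
Numerically: ≈ 30.062.
(This is only a lower bound; the true E[α(G)] may be larger.)

E[α(G)] ≥ 481/16 ≈ 30.062.


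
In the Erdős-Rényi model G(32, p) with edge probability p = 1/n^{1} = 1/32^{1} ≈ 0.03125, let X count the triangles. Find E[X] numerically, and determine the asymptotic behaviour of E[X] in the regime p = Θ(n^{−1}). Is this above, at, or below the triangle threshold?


Number of potential triangles: C(32, 3) = 4960.
Each occurs with probability p³ ≈ (0.03125)³ ≈ 3.0517578e-05.
By linearity: E[X] = C(32, 3)·p³ ≈ 4960 · 3.0517578e-05 ≈ 0.15137.
Here α = 1, so p = 1/n is exactly at the triangle threshold p ~ 1/n. Asymptotically E[X] → c³/6 = 1³/6 = 1/6 ≈ 0.16667, a bounded constant. In this regime the triangle count is asymptotically Poisson(c³/6).

E[X] ≈ 0.15137; in regime p = Θ(1/n^{1}) E[X] stays bounded (at the triangle threshold p ~ 1/n).


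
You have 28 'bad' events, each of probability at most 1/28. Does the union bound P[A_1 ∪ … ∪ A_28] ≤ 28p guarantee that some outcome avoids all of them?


Union bound: P[∪_{i=1}^{28} A_i] ≤ Σ_i P[A_i] ≤ 28·p = 28·(1/28) = 1.
Numerically: 1 ≈ 1.0000.
Is 1 < 1? NO.
Since the bound 1 is ≥ 1, the union bound is uninformative here; it does NOT by itself certify existence.

28·p = 1 ≈ 1.0000; existence NOT certified by the union bound.


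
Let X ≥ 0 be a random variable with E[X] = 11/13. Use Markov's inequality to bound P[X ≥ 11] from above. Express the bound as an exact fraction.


μ = E[X] = 11/13, a = 11.
Markov: P[X ≥ 11] ≤ μ/a = (11/13)/11 = 1/13.
Numerically: ≈ 0.07692.
(Since a = 11 > μ = 0.84615, the bound 1/13 is < 1 and informative.)

P[X ≥ 11] ≤ 1/13 ≈ 0.07692.


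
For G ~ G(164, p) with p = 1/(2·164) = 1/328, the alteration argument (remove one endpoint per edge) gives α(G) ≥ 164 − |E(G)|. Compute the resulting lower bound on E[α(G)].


E[|E(G)|] = C(164, 2)·p = 13366 · (1/328) = 163/4.
E[α(G)] ≥ n − E[|E(G)|] = 164 − 163/4 = 493/4.
Numerically: ≈ 123.2500.
(This is only a lower bound; the true E[α(G)] may be larger.)

E[α(G)] ≥ 493/4 ≈ 123.2500.


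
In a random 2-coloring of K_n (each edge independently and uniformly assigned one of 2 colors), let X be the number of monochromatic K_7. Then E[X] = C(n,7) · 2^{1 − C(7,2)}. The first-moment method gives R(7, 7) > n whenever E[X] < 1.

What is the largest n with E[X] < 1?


We need C(n, 7) · 2^{1 − 21} < 1, i.e. C(n, 7) < 2^{21 − 1} = 1048576.
Check values of n near the boundary:
  n = 22: C(22, 7) = 170544; 170544 < 1048576? YES
  n = 23: C(23, 7) = 245157; 245157 < 1048576? YES
  n = 24: C(24, 7) = 346104; 346104 < 1048576? YES
  n = 25: C(25, 7) = 480700; 480700 < 1048576? YES
  n = 26: C(26, 7) = 657800; 657800 < 1048576? YES
  n = 27: C(27, 7) = 888030; 888030 < 1048576? YES
  n = 28: C(28, 7) = 1184040; 1184040 < 1048576? NO
  n = 29: C(29, 7) = 1560780; 1560780 < 1048576? NO
The largest n with C(n, 7) < 1048576 is n = 27 (where E[X] = 444015/524288 ≈ 0.84689). Hence R(7, 7) > 27, i.e. R(7, 7) ≥ 28.

Largest n = 27; hence R(7, 7) > 27.


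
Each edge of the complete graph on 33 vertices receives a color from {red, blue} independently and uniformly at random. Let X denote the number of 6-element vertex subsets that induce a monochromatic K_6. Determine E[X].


Let X = Σ_S X_S over the C(33, 6) = 1107568 subsets S of size 6, where X_S = 1 if the K_6 on S is monochromatic.
For a fixed S, the K_6 on S has C(6, 2) = 15 edges. P[all 15 edges red] = (1/2)^15, and likewise for blue, so P[monochromatic] = 2·(1/2)^15 = 2^{1 − 15} = 1/16384.
By linearity of expectation: E[X] = C(33, 6) · 2^{1 − 15} = 1107568 · 1/16384 = 69223/1024.
Numerically: E[X] ≈ 67.601.

E[X] = C(33,6)·2^(1−C(6,2)) = 69223/1024 ≈ 67.601.


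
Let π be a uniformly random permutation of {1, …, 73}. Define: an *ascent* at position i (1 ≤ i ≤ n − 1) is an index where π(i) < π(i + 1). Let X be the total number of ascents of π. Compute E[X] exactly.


Write X = Σ X_I over i = 1, …, 72, with X_I the indicator of one ascent.
There are 72 indicators.
For each fixed i, the pair (π(i), π(i+1)) is a uniformly random ordered pair of distinct values from {1, …, 73}; by symmetry P[π(i) < π(i+1)] = 1/2.
By linearity: E[X] = 72 · (1/2) = (73 − 1) · (1/2) = 36 ≈ 36.00000.

E[X] = 36 = 36.00000.


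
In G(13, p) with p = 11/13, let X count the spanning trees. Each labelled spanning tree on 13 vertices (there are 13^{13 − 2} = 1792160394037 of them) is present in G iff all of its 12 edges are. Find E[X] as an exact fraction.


K_13 has 13^{13 − 2} = 1792160394037 labelled spanning trees.
For each such spanning tree H, let X_H = 1 if all 12 edges of H are present in G. Then P[X_H = 1] = p^{12} = (11/13)^{12} = 3138428376721/23298085122481.
By linearity: E[X] = Σ_H E[X_H] = 1792160394037 · p^{12} = 1792160394037 · 3138428376721/23298085122481 = 3138428376721/13.
Numerically: E[X] ≈ 2.41e+11.

E[X] = 1792160394037 · (11/13)^{12} = 3138428376721/13 ≈ 2.41e+11.


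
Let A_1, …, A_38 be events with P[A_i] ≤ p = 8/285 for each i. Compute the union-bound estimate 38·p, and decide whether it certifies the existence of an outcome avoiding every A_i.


Union bound: P[∪_{i=1}^{38} A_i] ≤ Σ_i P[A_i] ≤ 38·p = 38·(8/285) = 16/15.
Numerically: 16/15 ≈ 1.0667.
Is 16/15 < 1? NO.
Since the bound 16/15 is ≥ 1, the union bound is uninformative here; it does NOT by itself certify existence.

38·p = 16/15 ≈ 1.0667; existence NOT certified by the union bound.


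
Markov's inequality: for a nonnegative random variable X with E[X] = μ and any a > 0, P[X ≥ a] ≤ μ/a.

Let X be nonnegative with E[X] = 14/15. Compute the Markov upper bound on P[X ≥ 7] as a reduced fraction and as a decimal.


μ = E[X] = 14/15, a = 7.
Markov: P[X ≥ 7] ≤ μ/a = (14/15)/7 = 2/15.
Numerically: ≈ 0.133333.
(Since a = 7 > μ = 0.933333, the bound 2/15 is < 1 and informative.)

P[X ≥ 7] ≤ 2/15 ≈ 0.133333.


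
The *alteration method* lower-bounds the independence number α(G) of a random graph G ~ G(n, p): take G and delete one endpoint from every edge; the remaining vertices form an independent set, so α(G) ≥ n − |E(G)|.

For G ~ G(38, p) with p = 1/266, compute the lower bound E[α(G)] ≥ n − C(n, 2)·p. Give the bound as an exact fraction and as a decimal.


E[|E(G)|] = C(38, 2)·p = 703 · (1/266) = 37/14.
E[α(G)] ≥ n − E[|E(G)|] = 38 − 37/14 = 495/14.
Numerically: ≈ 35.35714.
(This is only a lower bound; the true E[α(G)] may be larger.)

E[α(G)] ≥ 495/14 ≈ 35.35714.


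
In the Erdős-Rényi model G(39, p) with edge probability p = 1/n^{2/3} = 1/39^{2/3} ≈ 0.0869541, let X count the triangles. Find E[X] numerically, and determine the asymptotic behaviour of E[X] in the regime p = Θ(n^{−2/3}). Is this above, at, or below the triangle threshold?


Number of potential triangles: C(39, 3) = 9139.
Each occurs with probability p³ ≈ (0.0869541)³ ≈ 6.57462196e-04.
By linearity: E[X] = C(39, 3)·p³ ≈ 9139 · 6.57462196e-04 ≈ 6.008547.
Since α = 2/3 < 1, p = c/n^{2/3} ≫ 1/n is above the triangle threshold p ~ 1/n. Asymptotically E[X] ~ (c³/6)·n^{3(1−α)} = (1³/6)·n^{1} → ∞; triangles are abundant w.h.p.

E[X] ≈ 6.008547; in regime p = Θ(1/n^{2/3}) E[X] diverges (above the triangle threshold p ~ 1/n).


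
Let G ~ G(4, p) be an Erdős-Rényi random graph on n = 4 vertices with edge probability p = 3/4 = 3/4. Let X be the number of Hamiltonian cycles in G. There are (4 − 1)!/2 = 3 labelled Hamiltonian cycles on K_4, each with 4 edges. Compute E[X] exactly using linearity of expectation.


K_4 has (4 − 1)!/2 = 3 labelled Hamiltonian cycles.
For each such Hamiltonian cycle H, let X_H = 1 if all 4 edges of H are present in G. Then P[X_H = 1] = p^{4} = (3/4)^{4} = 81/256.
By linearity of expectation: E[X] = Σ_H E[X_H] = 3 · p^{4} = 3 · 81/256 = 243/256.
Numerically: E[X] ≈ 0.94922.

E[X] = 3 · (3/4)^{4} = 243/256 ≈ 0.94922.


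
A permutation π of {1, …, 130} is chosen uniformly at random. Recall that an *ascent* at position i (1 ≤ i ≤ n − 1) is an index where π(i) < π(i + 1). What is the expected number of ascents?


Write X = Σ X_I over i = 1, …, 129, with X_I the indicator of one ascent.
There are 129 indicators.
For each fixed i, the pair (π(i), π(i+1)) is a uniformly random ordered pair of distinct values from {1, …, 130}; by symmetry P[π(i) < π(i+1)] = 1/2.
By linearity: E[X] = 129 · (1/2) = (130 − 1) · (1/2) = 129/2 ≈ 64.50000.

E[X] = 129/2 = 64.50000.


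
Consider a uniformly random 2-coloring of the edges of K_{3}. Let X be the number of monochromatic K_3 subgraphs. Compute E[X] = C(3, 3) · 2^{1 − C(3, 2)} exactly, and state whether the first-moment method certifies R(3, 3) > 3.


E[X] = C(3, 3) · 2^{1 − 3} = 1 · 2^{−2} = 1/4.
As a reduced fraction: E[X] = 1/4 ≈ 0.250000.
Is E[X] < 1? YES.
Since E[X] < 1, there exists a 2-coloring of K_{3} with no monochromatic K_3; hence R(3, 3) > 3.

E[X] = 1/4 ≈ 0.250000; E[X] < 1, so R(3, 3) > 3.


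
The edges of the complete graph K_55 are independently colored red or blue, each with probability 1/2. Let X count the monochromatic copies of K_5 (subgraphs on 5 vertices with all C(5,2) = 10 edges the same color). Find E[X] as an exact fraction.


Let X = Σ_S X_S over the C(55, 5) = 3478761 subsets S of size 5, where X_S = 1 if the K_5 on S is monochromatic.
For a fixed S, the K_5 on S has C(5, 2) = 10 edges. P[all 10 edges red] = (1/2)^10, and likewise for blue, so P[monochromatic] = 2·(1/2)^10 = 2^{1 − 10} = 1/512.
By linearity of expectation: E[X] = C(55, 5) · 2^{1 − 10} = 3478761 · 1/512 = 3478761/512.
Numerically: E[X] ≈ 6794.455.

E[X] = C(55,5)·2^(1−C(5,2)) = 3478761/512 ≈ 6794.455.


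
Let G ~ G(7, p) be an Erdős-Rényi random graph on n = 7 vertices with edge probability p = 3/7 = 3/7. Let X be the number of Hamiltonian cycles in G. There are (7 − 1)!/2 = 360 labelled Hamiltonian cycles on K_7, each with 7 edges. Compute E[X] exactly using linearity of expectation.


K_7 has (7 − 1)!/2 = 360 labelled Hamiltonian cycles.
For each such Hamiltonian cycle H, let X_H = 1 if all 7 edges of H are present in G. Then P[X_H = 1] = p^{7} = (3/7)^{7} = 2187/823543.
Summing the indicators: E[X] = Σ_H E[X_H] = 360 · p^{7} = 360 · 2187/823543 = 787320/823543.
Numerically: E[X] ≈ 0.95602.

E[X] = 360 · (3/7)^{7} = 787320/823543 ≈ 0.95602.


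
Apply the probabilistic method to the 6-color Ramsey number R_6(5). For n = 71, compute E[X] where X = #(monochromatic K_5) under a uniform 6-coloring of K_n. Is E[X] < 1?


E[X] = C(71, 5) · 6^{1 − 10} = 13019909 · 6^{−9} = 13019909/10077696.
As a reduced fraction: E[X] = 13019909/10077696 ≈ 1.29195.
Is E[X] < 1? NO.
Since E[X] ≥ 1, the first-moment bound is inconclusive at n = 71; it does NOT by itself certify R_6(5) > 71.

E[X] = 13019909/10077696 ≈ 1.29195; E[X] ≥ 1; first-moment method inconclusive here.


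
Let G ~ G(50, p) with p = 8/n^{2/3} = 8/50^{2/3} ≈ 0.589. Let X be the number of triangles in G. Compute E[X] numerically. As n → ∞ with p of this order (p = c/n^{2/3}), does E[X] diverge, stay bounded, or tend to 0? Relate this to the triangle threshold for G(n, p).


Number of potential triangles: C(50, 3) = 19600.
Each occurs with probability p³ ≈ (0.589)³ ≈ 2.04800e-01.
By linearity: E[X] = C(50, 3)·p³ ≈ 19600 · 2.04800e-01 ≈ 4014.080.
Since α = 2/3 < 1, p = c/n^{2/3} ≫ 1/n is above the triangle threshold p ~ 1/n. Asymptotically E[X] ~ (c³/6)·n^{3(1−α)} = (8³/6)·n^{1} → ∞; triangles are abundant w.h.p.

E[X] ≈ 4014.080; in regime p = Θ(1/n^{2/3}) E[X] diverges (above the triangle threshold p ~ 1/n).


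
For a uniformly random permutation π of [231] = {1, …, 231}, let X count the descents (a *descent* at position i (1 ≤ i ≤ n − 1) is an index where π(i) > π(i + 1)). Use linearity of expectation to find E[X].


Write X = Σ X_I over i = 1, …, 230, with X_I the indicator of one descent.
There are 230 indicators.
For each fixed i, the pair (π(i), π(i+1)) is a uniformly random ordered pair of distinct values from {1, …, 231}; by symmetry P[π(i) > π(i+1)] = 1/2.
By linearity: E[X] = 230 · (1/2) = (231 − 1) · (1/2) = 115 ≈ 115.0000.

E[X] = 115 = 115.0000.


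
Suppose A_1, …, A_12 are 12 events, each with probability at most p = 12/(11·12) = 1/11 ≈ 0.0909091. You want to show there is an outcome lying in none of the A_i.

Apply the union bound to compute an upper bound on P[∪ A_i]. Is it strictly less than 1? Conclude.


Union bound: P[∪_{i=1}^{12} A_i] ≤ Σ_i P[A_i] ≤ 12·p = 12·(1/11) = 12/11.
Numerically: 12/11 ≈ 1.0909091.
Is 12/11 < 1? NO.
Since the bound 12/11 is ≥ 1, the union bound is uninformative here; it does NOT by itself certify existence.

12·p = 12/11 ≈ 1.0909091; existence NOT certified by the union bound.


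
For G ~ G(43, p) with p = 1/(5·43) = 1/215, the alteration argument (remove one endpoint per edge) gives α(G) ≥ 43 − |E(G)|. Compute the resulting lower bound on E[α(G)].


E[|E(G)|] = C(43, 2)·p = 903 · (1/215) = 21/5.
E[α(G)] ≥ n − E[|E(G)|] = 43 − 21/5 = 194/5.
Numerically: ≈ 38.800.
(This is only a lower bound; the true E[α(G)] may be larger.)

E[α(G)] ≥ 194/5 ≈ 38.800.


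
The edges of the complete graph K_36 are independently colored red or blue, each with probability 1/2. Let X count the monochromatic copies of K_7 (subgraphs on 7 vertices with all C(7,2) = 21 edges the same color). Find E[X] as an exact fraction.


Let X = Σ_S X_S over the C(36, 7) = 8347680 subsets S of size 7, where X_S = 1 if the K_7 on S is monochromatic.
For a fixed S, the K_7 on S has C(7, 2) = 21 edges. P[all 21 edges red] = (1/2)^21, and likewise for blue, so P[monochromatic] = 2·(1/2)^21 = 2^{1 − 21} = 1/1048576.
By linearity of expectation: E[X] = C(36, 7) · 2^{1 − 21} = 8347680 · 1/1048576 = 260865/32768.
Numerically: E[X] ≈ 7.961.

E[X] = C(36,7)·2^(1−C(7,2)) = 260865/32768 ≈ 7.961.


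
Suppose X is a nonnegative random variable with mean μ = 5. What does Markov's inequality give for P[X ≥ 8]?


μ = E[X] = 5, a = 8.
Markov: P[X ≥ 8] ≤ μ/a = (5)/8 = 5/8.
Numerically: ≈ 0.625000.
(Since a = 8 > μ = 5.000000, the bound 5/8 is < 1 and informative.)

P[X ≥ 8] ≤ 5/8 ≈ 0.625000.


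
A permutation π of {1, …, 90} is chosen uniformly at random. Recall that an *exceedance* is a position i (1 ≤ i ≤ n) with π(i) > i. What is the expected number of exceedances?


Write X = Σ_{i=1}^{90} X_i, where X_i = 1_{π(i) > i}.
For each fixed i, π(i) is uniform over {1, …, 90} (marginal of a uniform permutation), so P[π(i) > i] = (n − i)/n. Summing: Σ_{i=1}^{90} (n − i)/n = (0 + 1 + … + 89)/90 = 90(90 − 1)/(2·90) = (90 − 1)/2.
Hence E[X] = Σ_{i=1}^{90} (90 − i)/90 = 89/2 ≈ 44.5000.

E[X] = 89/2 = 44.5000.


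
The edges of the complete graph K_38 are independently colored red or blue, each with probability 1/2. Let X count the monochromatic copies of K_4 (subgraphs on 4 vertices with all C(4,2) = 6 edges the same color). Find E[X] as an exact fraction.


Let X = Σ_S X_S over the C(38, 4) = 73815 subsets S of size 4, where X_S = 1 if the K_4 on S is monochromatic.
For a fixed S, the K_4 on S has C(4, 2) = 6 edges. P[all 6 edges red] = (1/2)^6, and likewise for blue, so P[monochromatic] = 2·(1/2)^6 = 2^{1 − 6} = 1/32.
By linearity: E[X] = C(38, 4) · 2^{1 − 6} = 73815 · 1/32 = 73815/32.
Numerically: E[X] ≈ 2306.719.

E[X] = C(38,4)·2^(1−C(4,2)) = 73815/32 ≈ 2306.719.


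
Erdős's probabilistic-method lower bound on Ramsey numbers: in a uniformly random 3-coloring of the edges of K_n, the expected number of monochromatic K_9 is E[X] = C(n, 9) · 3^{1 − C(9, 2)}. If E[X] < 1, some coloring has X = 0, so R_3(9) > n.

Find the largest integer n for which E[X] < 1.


We need C(n, 9) · 3^{1 − 36} < 1, i.e. C(n, 9) < 3^{36 − 1} = 50031545098999707.
Check values of n near the boundary:
  n = 295: C(295, 9) = 41221140106119260; 41221140106119260 < 50031545098999707? YES
  n = 296: C(296, 9) = 42513789098994080; 42513789098994080 < 50031545098999707? YES
  n = 297: C(297, 9) = 43842345008337645; 43842345008337645 < 50031545098999707? YES
  n = 298: C(298, 9) = 45207677551849890; 45207677551849890 < 50031545098999707? YES
  n = 299: C(299, 9) = 46610674441390059; 46610674441390059 < 50031545098999707? YES
  n = 300: C(300, 9) = 48052241692154700; 48052241692154700 < 50031545098999707? YES
  n = 301: C(301, 9) = 49533303936090975; 49533303936090975 < 50031545098999707? YES
  n = 302: C(302, 9) = 51054804739588650; 51054804739588650 < 50031545098999707? NO
  n = 303: C(303, 9) = 52617706925494425; 52617706925494425 < 50031545098999707? NO
The largest n with C(n, 9) < 50031545098999707 is n = 301 (where E[X] = 16511101312030325/16677181699666569 ≈ 0.990). Hence R_3(9) > 301, i.e. R_3(9) ≥ 302.

Largest n = 301; hence R_3(9) > 301.


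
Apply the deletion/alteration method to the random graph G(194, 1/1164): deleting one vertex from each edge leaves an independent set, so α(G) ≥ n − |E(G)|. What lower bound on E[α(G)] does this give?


E[|E(G)|] = C(194, 2)·p = 18721 · (1/1164) = 193/12.
E[α(G)] ≥ n − E[|E(G)|] = 194 − 193/12 = 2135/12.
Numerically: ≈ 177.917.
(This is only a lower bound; the true E[α(G)] may be larger.)

E[α(G)] ≥ 2135/12 ≈ 177.917.


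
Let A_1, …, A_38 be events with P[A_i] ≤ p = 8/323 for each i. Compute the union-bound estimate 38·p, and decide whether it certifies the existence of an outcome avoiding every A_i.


Union bound: P[∪_{i=1}^{38} A_i] ≤ Σ_i P[A_i] ≤ 38·p = 38·(8/323) = 16/17.
Numerically: 16/17 ≈ 0.941.
Is 16/17 < 1? YES.
Since P[∪ A_i] ≤ 16/17 < 1, the complement has P[∩ A_i^c] ≥ 1 − 16/17 = 1/17 > 0, so some outcome avoids every A_i.

38·p = 16/17 ≈ 0.941; existence CERTIFIED by the union bound.


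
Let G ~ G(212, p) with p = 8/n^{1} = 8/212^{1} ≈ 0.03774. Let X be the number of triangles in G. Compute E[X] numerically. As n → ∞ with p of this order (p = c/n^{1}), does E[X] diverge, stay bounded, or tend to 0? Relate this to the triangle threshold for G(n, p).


Number of potential triangles: C(212, 3) = 1565620.
Each occurs with probability p³ ≈ (0.03774)³ ≈ 5.373563e-05.
By linearity: E[X] = C(212, 3)·p³ ≈ 1565620 · 5.373563e-05 ≈ 84.1296.
Here α = 1, so p = 8/n is exactly at the triangle threshold p ~ 1/n. Asymptotically E[X] → c³/6 = 8³/6 = 256/3 ≈ 85.3333, a bounded constant. In this regime the triangle count is asymptotically Poisson(c³/6).

E[X] ≈ 84.1296; in regime p = Θ(1/n^{1}) E[X] stays bounded (at the triangle threshold p ~ 1/n).


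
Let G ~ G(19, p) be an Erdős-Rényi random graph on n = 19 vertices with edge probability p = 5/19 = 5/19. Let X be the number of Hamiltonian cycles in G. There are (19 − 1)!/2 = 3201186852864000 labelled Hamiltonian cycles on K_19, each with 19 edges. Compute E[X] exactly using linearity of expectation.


K_19 has (19 − 1)!/2 = 3201186852864000 labelled Hamiltonian cycles.
For each such Hamiltonian cycle H, let X_H = 1 if all 19 edges of H are present in G. Then P[X_H = 1] = p^{19} = (5/19)^{19} = 19073486328125/1978419655660313589123979.
By linearity: E[X] = Σ_H E[X_H] = 3201186852864000 · p^{19} = 3201186852864000 · 19073486328125/1978419655660313589123979 = 61057793671875000000000000000/1978419655660313589123979.
Numerically: E[X] ≈ 3.09e+04.

E[X] = 3201186852864000 · (5/19)^{19} = 61057793671875000000000000000/1978419655660313589123979 ≈ 3.09e+04.


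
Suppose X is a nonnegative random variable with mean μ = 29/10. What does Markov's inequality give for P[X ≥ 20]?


μ = E[X] = 29/10, a = 20.
Markov: P[X ≥ 20] ≤ μ/a = (29/10)/20 = 29/200.
Numerically: ≈ 0.145000.
(Since a = 20 > μ = 2.900000, the bound 29/200 is < 1 and informative.)

P[X ≥ 20] ≤ 29/200 ≈ 0.145000.


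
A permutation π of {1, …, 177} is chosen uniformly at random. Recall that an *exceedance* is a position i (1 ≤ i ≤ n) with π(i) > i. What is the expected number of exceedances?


Write X = Σ_{i=1}^{177} X_i, where X_i = 1_{π(i) > i}.
For each fixed i, π(i) is uniform over {1, …, 177} (marginal of a uniform permutation), so P[π(i) > i] = (n − i)/n. Summing: Σ_{i=1}^{177} (n − i)/n = (0 + 1 + … + 176)/177 = 177(177 − 1)/(2·177) = (177 − 1)/2.
Hence E[X] = Σ_{i=1}^{177} (177 − i)/177 = 88 ≈ 88.000000.

E[X] = 88 = 88.000000.


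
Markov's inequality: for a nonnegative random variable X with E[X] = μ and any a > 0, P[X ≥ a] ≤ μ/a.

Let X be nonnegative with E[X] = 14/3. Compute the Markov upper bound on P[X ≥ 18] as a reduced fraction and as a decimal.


μ = E[X] = 14/3, a = 18.
Markov: P[X ≥ 18] ≤ μ/a = (14/3)/18 = 7/27.
Numerically: ≈ 0.2593.
(Since a = 18 > μ = 4.6667, the bound 7/27 is < 1 and informative.)

P[X ≥ 18] ≤ 7/27 ≈ 0.2593.


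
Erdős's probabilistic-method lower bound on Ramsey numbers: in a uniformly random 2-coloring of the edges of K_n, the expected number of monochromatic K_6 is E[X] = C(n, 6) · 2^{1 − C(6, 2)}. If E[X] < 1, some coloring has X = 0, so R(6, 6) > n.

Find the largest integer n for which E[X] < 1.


We need C(n, 6) · 2^{1 − 15} < 1, i.e. C(n, 6) < 2^{15 − 1} = 16384.
Check values of n near the boundary:
  n = 16: C(16, 6) = 8008; 8008 < 16384? YES
  n = 17: C(17, 6) = 12376; 12376 < 16384? YES
  n = 18: C(18, 6) = 18564; 18564 < 16384? NO
  n = 19: C(19, 6) = 27132; 27132 < 16384? NO
The largest n with C(n, 6) < 16384 is n = 17 (where E[X] = 1547/2048 ≈ 0.75537). Hence R(6, 6) > 17, i.e. R(6, 6) ≥ 18.

Largest n = 17; hence R(6, 6) > 17.


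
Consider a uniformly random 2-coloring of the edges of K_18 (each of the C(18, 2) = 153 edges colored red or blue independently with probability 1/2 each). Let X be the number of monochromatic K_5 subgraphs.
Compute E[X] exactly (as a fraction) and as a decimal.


Let X = Σ_S X_S over the C(18, 5) = 8568 subsets S of size 5, where X_S = 1 if the K_5 on S is monochromatic.
For a fixed S, the K_5 on S has C(5, 2) = 10 edges. P[all 10 edges red] = (1/2)^10, and likewise for blue, so P[monochromatic] = 2·(1/2)^10 = 2^{1 − 10} = 1/512.
By linearity of expectation: E[X] = C(18, 5) · 2^{1 − 10} = 8568 · 1/512 = 1071/64.
Numerically: E[X] ≈ 16.73438.

E[X] = C(18,5)·2^(1−C(5,2)) = 1071/64 ≈ 16.73438.


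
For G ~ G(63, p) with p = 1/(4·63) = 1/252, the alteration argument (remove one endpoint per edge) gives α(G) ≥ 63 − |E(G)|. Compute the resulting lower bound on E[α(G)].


E[|E(G)|] = C(63, 2)·p = 1953 · (1/252) = 31/4.
E[α(G)] ≥ n − E[|E(G)|] = 63 − 31/4 = 221/4.
Numerically: ≈ 55.2500.
(This is only a lower bound; the true E[α(G)] may be larger.)

E[α(G)] ≥ 221/4 ≈ 55.2500.


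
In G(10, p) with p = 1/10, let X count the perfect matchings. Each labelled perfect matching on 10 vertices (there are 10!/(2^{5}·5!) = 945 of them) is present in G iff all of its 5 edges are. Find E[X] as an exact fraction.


K_10 has 10!/(2^{5}·5!) = 945 labelled perfect matchings.
For each such perfect matching H, let X_H = 1 if all 5 edges of H are present in G. Then P[X_H = 1] = p^{5} = (1/10)^{5} = 1/100000.
By linearity of expectation: E[X] = Σ_H E[X_H] = 945 · p^{5} = 945 · 1/100000 = 189/20000.
Numerically: E[X] ≈ 0.00945.

E[X] = 945 · (1/10)^{5} = 189/20000 ≈ 0.00945.


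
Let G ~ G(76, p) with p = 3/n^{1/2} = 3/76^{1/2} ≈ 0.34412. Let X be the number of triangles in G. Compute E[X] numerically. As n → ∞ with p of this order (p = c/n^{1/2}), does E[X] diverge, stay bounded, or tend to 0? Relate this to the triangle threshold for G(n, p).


Number of potential triangles: C(76, 3) = 70300.
Each occurs with probability p³ ≈ (0.34412)³ ≈ 4.0751479e-02.
By linearity: E[X] = C(76, 3)·p³ ≈ 70300 · 4.0751479e-02 ≈ 2864.82898.
Since α = 1/2 < 1, p = c/n^{1/2} ≫ 1/n is above the triangle threshold p ~ 1/n. Asymptotically E[X] ~ (c³/6)·n^{3(1−α)} = (3³/6)·n^{1.5} → ∞; triangles are abundant w.h.p.

E[X] ≈ 2864.82898; in regime p = Θ(1/n^{1/2}) E[X] diverges (above the triangle threshold p ~ 1/n).


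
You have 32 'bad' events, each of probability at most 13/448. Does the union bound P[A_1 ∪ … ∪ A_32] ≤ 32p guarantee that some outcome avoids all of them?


Union bound: P[∪_{i=1}^{32} A_i] ≤ Σ_i P[A_i] ≤ 32·p = 32·(13/448) = 13/14.
Numerically: 13/14 ≈ 0.9285714.
Is 13/14 < 1? YES.
Since P[∪ A_i] ≤ 13/14 < 1, the complement has P[∩ A_i^c] ≥ 1 − 13/14 = 1/14 > 0, so some outcome avoids every A_i.

32·p = 13/14 ≈ 0.9285714; existence CERTIFIED by the union bound.


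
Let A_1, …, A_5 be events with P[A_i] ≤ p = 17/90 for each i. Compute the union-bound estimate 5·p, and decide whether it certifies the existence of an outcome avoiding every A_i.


Union bound: P[∪_{i=1}^{5} A_i] ≤ Σ_i P[A_i] ≤ 5·p = 5·(17/90) = 17/18.
Numerically: 17/18 ≈ 0.94444.
Is 17/18 < 1? YES.
Since P[∪ A_i] ≤ 17/18 < 1, the complement has P[∩ A_i^c] ≥ 1 − 17/18 = 1/18 > 0, so some outcome avoids every A_i.

5·p = 17/18 ≈ 0.94444; existence CERTIFIED by the union bound.


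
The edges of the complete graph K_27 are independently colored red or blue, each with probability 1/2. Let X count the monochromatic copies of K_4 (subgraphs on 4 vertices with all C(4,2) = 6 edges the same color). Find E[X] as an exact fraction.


Let X = Σ_S X_S over the C(27, 4) = 17550 subsets S of size 4, where X_S = 1 if the K_4 on S is monochromatic.
For a fixed S, the K_4 on S has C(4, 2) = 6 edges. P[all 6 edges red] = (1/2)^6, and likewise for blue, so P[monochromatic] = 2·(1/2)^6 = 2^{1 − 6} = 1/32.
By linearity of expectation: E[X] = C(27, 4) · 2^{1 − 6} = 17550 · 1/32 = 8775/16.
Numerically: E[X] ≈ 548.437500.

E[X] = C(27,4)·2^(1−C(4,2)) = 8775/16 ≈ 548.437500.


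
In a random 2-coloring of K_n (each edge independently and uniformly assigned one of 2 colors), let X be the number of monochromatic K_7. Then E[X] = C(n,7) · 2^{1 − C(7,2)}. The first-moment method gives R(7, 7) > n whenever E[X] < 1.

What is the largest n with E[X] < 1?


We need C(n, 7) · 2^{1 − 21} < 1, i.e. C(n, 7) < 2^{21 − 1} = 1048576.
Check values of n near the boundary:
  n = 26: C(26, 7) = 657800; 657800 < 1048576? YES
  n = 27: C(27, 7) = 888030; 888030 < 1048576? YES
  n = 28: C(28, 7) = 1184040; 1184040 < 1048576? NO
  n = 29: C(29, 7) = 1560780; 1560780 < 1048576? NO
  n = 30: C(30, 7) = 2035800; 2035800 < 1048576? NO
The largest n with C(n, 7) < 1048576 is n = 27 (where E[X] = 444015/524288 ≈ 0.846891). Hence R(7, 7) > 27, i.e. R(7, 7) ≥ 28.

Largest n = 27; hence R(7, 7) > 27.


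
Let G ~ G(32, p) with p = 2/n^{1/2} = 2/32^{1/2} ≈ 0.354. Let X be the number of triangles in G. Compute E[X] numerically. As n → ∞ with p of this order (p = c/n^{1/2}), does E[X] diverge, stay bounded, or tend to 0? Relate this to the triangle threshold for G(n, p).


Number of potential triangles: C(32, 3) = 4960.
Each occurs with probability p³ ≈ (0.354)³ ≈ 4.41942e-02.
By linearity: E[X] = C(32, 3)·p³ ≈ 4960 · 4.41942e-02 ≈ 219.203.
Since α = 1/2 < 1, p = c/n^{1/2} ≫ 1/n is above the triangle threshold p ~ 1/n. Asymptotically E[X] ~ (c³/6)·n^{3(1−α)} = (2³/6)·n^{1.5} → ∞; triangles are abundant w.h.p.

E[X] ≈ 219.203; in regime p = Θ(1/n^{1/2}) E[X] diverges (above the triangle threshold p ~ 1/n).


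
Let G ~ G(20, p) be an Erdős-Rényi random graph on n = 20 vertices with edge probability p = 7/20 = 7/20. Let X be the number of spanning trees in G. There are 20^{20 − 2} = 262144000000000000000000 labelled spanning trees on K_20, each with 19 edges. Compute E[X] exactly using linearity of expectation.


K_20 has 20^{20 − 2} = 262144000000000000000000 labelled spanning trees.
For each such spanning tree H, let X_H = 1 if all 19 edges of H are present in G. Then P[X_H = 1] = p^{19} = (7/20)^{19} = 11398895185373143/5242880000000000000000000.
Summing the indicators: E[X] = Σ_H E[X_H] = 262144000000000000000000 · p^{19} = 262144000000000000000000 · 11398895185373143/5242880000000000000000000 = 11398895185373143/20.
Numerically: E[X] ≈ 5.69945e+14.

E[X] = 262144000000000000000000 · (7/20)^{19} = 11398895185373143/20 ≈ 5.69945e+14.


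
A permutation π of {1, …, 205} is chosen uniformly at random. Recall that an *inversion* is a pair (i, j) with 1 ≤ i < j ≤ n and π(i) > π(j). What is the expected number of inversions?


Write X = Σ X_I over the C(205, 2) = 20910 pairs i < j, with X_I the indicator of one inversion.
There are 20910 indicators.
For each fixed pair i < j, the values π(i) and π(j) are two distinct elements of {1, …, 205} in uniformly random order; by symmetry P[π(i) > π(j)] = 1/2.
By linearity: E[X] = 20910 · (1/2) = C(205, 2) · (1/2) = 20910/2 = 10455 ≈ 10455.000000.

E[X] = 10455 = 10455.000000.


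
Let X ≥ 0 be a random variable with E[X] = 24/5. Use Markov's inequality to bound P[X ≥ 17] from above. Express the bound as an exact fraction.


μ = E[X] = 24/5, a = 17.
Markov: P[X ≥ 17] ≤ μ/a = (24/5)/17 = 24/85.
Numerically: ≈ 0.28235.
(Since a = 17 > μ = 4.80000, the bound 24/85 is < 1 and informative.)

P[X ≥ 17] ≤ 24/85 ≈ 0.28235.


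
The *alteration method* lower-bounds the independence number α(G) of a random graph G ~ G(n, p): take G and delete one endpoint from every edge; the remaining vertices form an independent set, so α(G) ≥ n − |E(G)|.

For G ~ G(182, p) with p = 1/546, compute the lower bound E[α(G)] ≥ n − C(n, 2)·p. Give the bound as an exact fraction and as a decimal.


E[|E(G)|] = C(182, 2)·p = 16471 · (1/546) = 181/6.
E[α(G)] ≥ n − E[|E(G)|] = 182 − 181/6 = 911/6.
Numerically: ≈ 151.833333.
(This is only a lower bound; the true E[α(G)] may be larger.)

E[α(G)] ≥ 911/6 ≈ 151.833333.


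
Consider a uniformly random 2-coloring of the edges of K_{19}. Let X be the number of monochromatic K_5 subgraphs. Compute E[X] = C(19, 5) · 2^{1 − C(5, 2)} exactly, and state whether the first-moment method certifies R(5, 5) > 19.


E[X] = C(19, 5) · 2^{1 − 10} = 11628 · 2^{−9} = 11628/512.
As a reduced fraction: E[X] = 2907/128 ≈ 22.7109375.
Is E[X] < 1? NO.
Since E[X] ≥ 1, the first-moment bound is inconclusive at n = 19; it does NOT by itself certify R(5, 5) > 19.

E[X] = 2907/128 ≈ 22.7109375; E[X] ≥ 1; first-moment method inconclusive here.


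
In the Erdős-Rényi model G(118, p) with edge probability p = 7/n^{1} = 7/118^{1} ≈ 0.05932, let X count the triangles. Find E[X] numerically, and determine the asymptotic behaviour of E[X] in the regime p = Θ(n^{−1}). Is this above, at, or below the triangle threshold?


Number of potential triangles: C(118, 3) = 266916.
Each occurs with probability p³ ≈ (0.05932)³ ≈ 2.087604e-04.
By linearity: E[X] = C(118, 3)·p³ ≈ 266916 · 2.087604e-04 ≈ 55.7215.
Here α = 1, so p = 7/n is exactly at the triangle threshold p ~ 1/n. Asymptotically E[X] → c³/6 = 7³/6 = 343/6 ≈ 57.1667, a bounded constant. In this regime the triangle count is asymptotically Poisson(c³/6).

E[X] ≈ 55.7215; in regime p = Θ(1/n^{1}) E[X] stays bounded (at the triangle threshold p ~ 1/n).


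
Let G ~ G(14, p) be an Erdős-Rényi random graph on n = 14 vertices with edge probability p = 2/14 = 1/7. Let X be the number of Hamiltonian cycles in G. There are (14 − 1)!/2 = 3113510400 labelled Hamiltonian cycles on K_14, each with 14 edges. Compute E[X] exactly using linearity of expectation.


K_14 has (14 − 1)!/2 = 3113510400 labelled Hamiltonian cycles.
For each such Hamiltonian cycle H, let X_H = 1 if all 14 edges of H are present in G. Then P[X_H = 1] = p^{14} = (1/7)^{14} = 1/678223072849.
By linearity: E[X] = Σ_H E[X_H] = 3113510400 · p^{14} = 3113510400 · 1/678223072849 = 444787200/96889010407.
Numerically: E[X] ≈ 0.00459069.

E[X] = 3113510400 · (1/7)^{14} = 444787200/96889010407 ≈ 0.00459069.


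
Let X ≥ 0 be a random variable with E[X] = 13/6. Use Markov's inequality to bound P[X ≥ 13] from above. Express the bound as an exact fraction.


μ = E[X] = 13/6, a = 13.
Markov: P[X ≥ 13] ≤ μ/a = (13/6)/13 = 1/6.
Numerically: ≈ 0.166667.
(Since a = 13 > μ = 2.166667, the bound 1/6 is < 1 and informative.)

P[X ≥ 13] ≤ 1/6 ≈ 0.166667.


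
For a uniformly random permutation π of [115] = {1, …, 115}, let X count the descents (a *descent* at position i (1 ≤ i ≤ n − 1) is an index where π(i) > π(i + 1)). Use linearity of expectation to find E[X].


Write X = Σ X_I over i = 1, …, 114, with X_I the indicator of one descent.
There are 114 indicators.
For each fixed i, the pair (π(i), π(i+1)) is a uniformly random ordered pair of distinct values from {1, …, 115}; by symmetry P[π(i) > π(i+1)] = 1/2.
By linearity: E[X] = 114 · (1/2) = (115 − 1) · (1/2) = 57 ≈ 57.0000.

E[X] = 57 = 57.0000.


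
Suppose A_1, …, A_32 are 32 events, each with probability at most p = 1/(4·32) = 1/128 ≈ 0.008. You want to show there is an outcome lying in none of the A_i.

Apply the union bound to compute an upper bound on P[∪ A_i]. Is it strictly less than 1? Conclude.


Union bound: P[∪_{i=1}^{32} A_i] ≤ Σ_i P[A_i] ≤ 32·p = 32·(1/128) = 1/4.
Numerically: 1/4 ≈ 0.250.
Is 1/4 < 1? YES.
Since P[∪ A_i] ≤ 1/4 < 1, the complement has P[∩ A_i^c] ≥ 1 − 1/4 = 3/4 > 0, so some outcome avoids every A_i.

32·p = 1/4 ≈ 0.250; existence CERTIFIED by the union bound.


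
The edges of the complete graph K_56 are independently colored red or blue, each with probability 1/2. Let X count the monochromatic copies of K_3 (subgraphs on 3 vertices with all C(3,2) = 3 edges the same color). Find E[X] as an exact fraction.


Let X = Σ_S X_S over the C(56, 3) = 27720 subsets S of size 3, where X_S = 1 if the K_3 on S is monochromatic.
For a fixed S, the K_3 on S has C(3, 2) = 3 edges. P[all 3 edges red] = (1/2)^3, and likewise for blue, so P[monochromatic] = 2·(1/2)^3 = 2^{1 − 3} = 1/4.
By linearity of expectation: E[X] = C(56, 3) · 2^{1 − 3} = 27720 · 1/4 = 6930.
Numerically: E[X] ≈ 6930.000.

E[X] = C(56,3)·2^(1−C(3,2)) = 6930 ≈ 6930.000.


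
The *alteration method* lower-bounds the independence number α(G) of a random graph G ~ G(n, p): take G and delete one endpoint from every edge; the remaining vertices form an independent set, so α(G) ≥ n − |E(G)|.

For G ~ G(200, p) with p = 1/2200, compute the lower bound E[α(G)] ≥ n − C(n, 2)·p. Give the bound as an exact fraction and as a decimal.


E[|E(G)|] = C(200, 2)·p = 19900 · (1/2200) = 199/22.
E[α(G)] ≥ n − E[|E(G)|] = 200 − 199/22 = 4201/22.
Numerically: ≈ 190.95455.
(This is only a lower bound; the true E[α(G)] may be larger.)

E[α(G)] ≥ 4201/22 ≈ 190.95455.


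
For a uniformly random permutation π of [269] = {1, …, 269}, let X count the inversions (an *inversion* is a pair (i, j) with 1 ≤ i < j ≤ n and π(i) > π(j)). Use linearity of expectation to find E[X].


Write X = Σ X_I over the C(269, 2) = 36046 pairs i < j, with X_I the indicator of one inversion.
There are 36046 indicators.
For each fixed pair i < j, the values π(i) and π(j) are two distinct elements of {1, …, 269} in uniformly random order; by symmetry P[π(i) > π(j)] = 1/2.
By linearity: E[X] = 36046 · (1/2) = C(269, 2) · (1/2) = 36046/2 = 18023 ≈ 18023.000.

E[X] = 18023 = 18023.000.


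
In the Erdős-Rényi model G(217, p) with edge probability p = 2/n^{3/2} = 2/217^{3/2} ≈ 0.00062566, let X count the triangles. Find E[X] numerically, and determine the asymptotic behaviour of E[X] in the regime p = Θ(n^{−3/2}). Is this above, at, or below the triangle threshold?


Number of potential triangles: C(217, 3) = 1679580.
Each occurs with probability p³ ≈ (0.00062566)³ ≈ 2.4491827e-10.
By linearity: E[X] = C(217, 3)·p³ ≈ 1679580 · 2.4491827e-10 ≈ 0.00041.
Since α = 3/2 > 1, p = c/n^{3/2} = o(1/n) is below the triangle threshold p ~ 1/n. Asymptotically E[X] ~ (c³/6)·n^{3(1−α)} = (2³/6)·n^{-1.5} → 0, so by Markov's inequality G has no triangles w.h.p.

E[X] ≈ 0.00041; in regime p = Θ(1/n^{3/2}) E[X] tends to 0 (below the triangle threshold p ~ 1/n).


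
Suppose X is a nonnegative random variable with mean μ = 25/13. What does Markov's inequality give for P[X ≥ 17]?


μ = E[X] = 25/13, a = 17.
Markov: P[X ≥ 17] ≤ μ/a = (25/13)/17 = 25/221.
Numerically: ≈ 0.11312.
(Since a = 17 > μ = 1.92308, the bound 25/221 is < 1 and informative.)

P[X ≥ 17] ≤ 25/221 ≈ 0.11312.


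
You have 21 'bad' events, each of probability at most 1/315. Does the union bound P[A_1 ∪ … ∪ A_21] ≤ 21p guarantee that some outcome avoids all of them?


Union bound: P[∪_{i=1}^{21} A_i] ≤ Σ_i P[A_i] ≤ 21·p = 21·(1/315) = 1/15.
Numerically: 1/15 ≈ 0.0666667.
Is 1/15 < 1? YES.
Since P[∪ A_i] ≤ 1/15 < 1, the complement has P[∩ A_i^c] ≥ 1 − 1/15 = 14/15 > 0, so some outcome avoids every A_i.

21·p = 1/15 ≈ 0.0666667; existence CERTIFIED by the union bound.


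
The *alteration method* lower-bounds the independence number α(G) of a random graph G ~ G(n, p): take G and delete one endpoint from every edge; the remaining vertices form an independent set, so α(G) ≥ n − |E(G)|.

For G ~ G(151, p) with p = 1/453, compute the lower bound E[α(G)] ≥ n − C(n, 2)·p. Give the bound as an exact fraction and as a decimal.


E[|E(G)|] = C(151, 2)·p = 11325 · (1/453) = 25.
E[α(G)] ≥ n − E[|E(G)|] = 151 − 25 = 126.
Numerically: ≈ 126.000.
(This is only a lower bound; the true E[α(G)] may be larger.)

E[α(G)] ≥ 126 ≈ 126.000.
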